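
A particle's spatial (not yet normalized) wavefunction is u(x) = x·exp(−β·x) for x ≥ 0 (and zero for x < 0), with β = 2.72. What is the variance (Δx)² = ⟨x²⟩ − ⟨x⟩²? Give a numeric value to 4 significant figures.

Compute ⟨x⟩ and ⟨x²⟩ separately, then (Δx)² = ⟨x²⟩ − ⟨x⟩².
Every integrand reduces to terms xʲ·e^(−2βx) on [0, ∞); use ∫₀^∞ xʲ·e^(−2βx) dx = j!/(2β)^(j+1).
Normalization: ∫|u|² dx = 0.012423.
⟨x⟩ = 0.55147 and ⟨x²⟩ = 0.40549.
(Δx)² = 0.40549 − (0.55147)² = 0.10137.

0.1014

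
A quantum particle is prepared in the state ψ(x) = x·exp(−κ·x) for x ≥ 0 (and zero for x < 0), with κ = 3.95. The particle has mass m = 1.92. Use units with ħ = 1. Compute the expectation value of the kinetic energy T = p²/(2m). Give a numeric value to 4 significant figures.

T = −(ħ²/2m) d²/dx², so ⟨T⟩ = −(ħ²/2m) ∫ ψ*·ψ'' dx / ∫|ψ|² dx; with m = 1.92.
Differentiate x·exp(−κ·x) with the product rule; every integrand then reduces to terms xʲ·e^(−2κx) on [0, ∞), with ∫₀^∞ xʲ·e^(−2κx) dx = j!/(2κ)^(j+1).
State is unnormalized: ∫|ψ|² dx = 0.0040565, and ∫ψ*·(−ħ²/2m · ψ'') dx = 0.016482, so ⟨T⟩ = 0.016482 / 0.0040565.
⟨T⟩ = 4.0632.

4.063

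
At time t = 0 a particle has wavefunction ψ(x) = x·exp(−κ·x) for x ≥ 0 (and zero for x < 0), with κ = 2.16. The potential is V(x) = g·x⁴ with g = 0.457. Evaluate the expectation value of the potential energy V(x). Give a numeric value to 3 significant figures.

0.472

⟨V⟩ = ∫ V(x)·|ψ|² dx / ∫|ψ|² dx.
Every integrand reduces to terms xʲ·e^(−2κx) on [0, ∞); use ∫₀^∞ xʲ·e^(−2κx) dx = j!/(2κ)^(j+1).
State is unnormalized: ∫|ψ|² dx = 0.024807, and ∫ψ*·V(x)·ψ dx = 0.011718, so ⟨V⟩ = 0.011718 / 0.024807.
⟨V⟩ = 0.47237.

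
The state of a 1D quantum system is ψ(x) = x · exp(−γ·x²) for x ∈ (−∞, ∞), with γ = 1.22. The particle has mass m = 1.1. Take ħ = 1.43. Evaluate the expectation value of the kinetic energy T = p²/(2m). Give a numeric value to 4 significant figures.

T = −(ħ²/2m) d²/dx², so ⟨T⟩ = −(ħ²/2m) ∫ ψ*·ψ'' dx / ∫|ψ|² dx; with m = 1.1.
Expand each integrand as polynomial × e^(−2γx²) and use ∫x^(2j)·e^(−2γx²) dx = (2j−1)!!/(4γ)^j · √(π/(2γ)), odd powers → 0; here √(π/(2γ)) = 1.1347. Differentiate with the product rule, d/dx e^(−γx²) = −2γx·e^(−γx²).
State is unnormalized: ∫|ψ|² dx = 0.23252, and ∫ψ*·(−ħ²/2m · ψ'') dx = 0.79103, so ⟨T⟩ = 0.79103 / 0.23252.
⟨T⟩ = 3.4020.

3.402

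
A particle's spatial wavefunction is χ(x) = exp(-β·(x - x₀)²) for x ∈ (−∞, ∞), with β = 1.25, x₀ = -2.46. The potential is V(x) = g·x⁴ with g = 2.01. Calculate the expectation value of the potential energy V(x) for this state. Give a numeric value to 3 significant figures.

⟨V⟩ = ∫ V(x)·|χ|² dx / ∫|χ|² dx.
Gaussian moments (u = x − x₀): ∫u^(2j)·e^(−2βu²) du = (2j−1)!!/(4β)^j · √(π/(2β)), odd powers integrate to 0; here √(π/(2β)) = 1.1210.
State is unnormalized: ∫|χ|² dx = 1.1210, and ∫χ*·V(x)·χ dx = 99.150, so ⟨V⟩ = 99.150 / 1.1210.
⟨V⟩ = 88.448.

88.4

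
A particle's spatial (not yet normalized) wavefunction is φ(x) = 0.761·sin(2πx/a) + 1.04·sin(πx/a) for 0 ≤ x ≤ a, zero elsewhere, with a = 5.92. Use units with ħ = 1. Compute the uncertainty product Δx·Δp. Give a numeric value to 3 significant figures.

Δx = √(⟨x²⟩−⟨x⟩²), Δp = √(⟨p²⟩−⟨p⟩²).
On 0 ≤ x ≤ a (j ≠ l): ∫sin²(jπx/a) dx = a/2, ∫sin(jπx/a)·sin(lπx/a) dx = 0; diagonal moments ∫x·sin²(jπx/a) dx = a²/4, ∫x²·sin²(jπx/a) dx = a³·(1/6 − 1/(4j²π²)); cross terms ∫x·sin(jπx/a)·sin(lπx/a) dx = 0 for j + l even and −4jla²/(π²(j² − l²)²) for j + l odd, ∫x²·sin(jπx/a)·sin(lπx/a) dx = (−1)^(j+l)·4jla³/(π²(j² − l²)²); higher powers the same way via product-to-sum and parts. d²/dx² sin(jπx/a) = −(jπ/a)²·sin(jπx/a); on 0 ≤ x ≤ a, ∫sin²(jπx/a) dx = a/2 and ∫sin(jπx/a)·sin(lπx/a) dx = 0 for j ≠ l, so only diagonal terms survive in ∫|φ|² and ∫φ·φ″; ∫φ·φ′ dx = [φ²/2] between the walls = 0.
Normalization: ∫|φ|² dx = 4.9157.
⟨x⟩ = 1.9436, ⟨x²⟩ = 4.3541 ⇒ Δx = 0.75922.
⟨p⟩ = 0.0000, ⟨p²⟩ = 0.57623 ⇒ Δp = 0.75910.
Δx·Δp = 0.57632.

0.576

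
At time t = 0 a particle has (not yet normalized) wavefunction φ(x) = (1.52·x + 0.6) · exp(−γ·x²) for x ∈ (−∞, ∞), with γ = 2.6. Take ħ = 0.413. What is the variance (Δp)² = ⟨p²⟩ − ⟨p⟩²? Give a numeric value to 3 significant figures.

Compute ⟨p⟩ and ⟨p²⟩ separately; (Δp)² = ⟨p²⟩ − ⟨p⟩².
Expand each integrand as polynomial × e^(−2γx²) and use ∫x^(2j)·e^(−2γx²) dx = (2j−1)!!/(4γ)^j · √(π/(2γ)), odd powers → 0; here √(π/(2γ)) = 0.77727. Differentiate with the product rule, d/dx e^(−γx²) = −2γx·e^(−γx²).
Normalization: ∫|φ|² dx = 0.45249.
⟨p⟩ = 0.0000 and ⟨p²⟩ = 0.78195.
(Δp)² = 0.78195 − (0.0000)² = 0.78195.

0.782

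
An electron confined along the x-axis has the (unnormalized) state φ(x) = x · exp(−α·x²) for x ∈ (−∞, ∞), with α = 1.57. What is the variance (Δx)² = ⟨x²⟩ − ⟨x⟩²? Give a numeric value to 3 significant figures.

Compute ⟨x⟩ and ⟨x²⟩ separately, then (Δx)² = ⟨x²⟩ − ⟨x⟩².
Expand each integrand as polynomial × e^(−2αx²) and use ∫x^(2j)·e^(−2αx²) dx = (2j−1)!!/(4α)^j · √(π/(2α)), odd powers → 0; here √(π/(2α)) = 1.0003.
Normalization: ∫|φ|² dx = 0.15928.
⟨x⟩ = 0.0000 and ⟨x²⟩ = 0.47771.
(Δx)² = 0.47771 − (0.0000)² = 0.47771.

0.478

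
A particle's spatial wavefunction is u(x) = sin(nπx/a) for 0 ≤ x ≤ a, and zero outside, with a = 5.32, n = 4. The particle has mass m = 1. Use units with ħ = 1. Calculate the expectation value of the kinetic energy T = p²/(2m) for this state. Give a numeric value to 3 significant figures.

T = −(ħ²/2m) d²/dx², so ⟨T⟩ = −(ħ²/2m) ∫ u*·u'' dx / ∫|u|² dx; with m = 1.
d/dx sin(nπx/a) = (nπ/a)·cos(nπx/a) and d²/dx² sin(nπx/a) = −(nπ/a)²·sin(nπx/a); on 0 ≤ x ≤ a, ∫sin²(nπx/a) dx = a/2 and ∫sin(nπx/a)·cos(nπx/a) dx = 0.
State is unnormalized: ∫|u|² dx = 2.6600, and ∫u*·(−ħ²/2m · u'') dx = 7.4208, so ⟨T⟩ = 7.4208 / 2.6600.
⟨T⟩ = 2.7898.

2.79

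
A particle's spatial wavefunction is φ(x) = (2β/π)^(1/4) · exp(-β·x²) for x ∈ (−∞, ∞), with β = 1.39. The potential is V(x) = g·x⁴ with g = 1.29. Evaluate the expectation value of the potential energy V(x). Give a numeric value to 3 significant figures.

0.125

⟨V⟩ = ∫ V(x)·|φ|² dx.
Gaussian moments: ∫x^(2j)·e^(−2βx²) dx = (2j−1)!!/(4β)^j · √(π/(2β)), odd powers integrate to 0; here √(π/(2β)) = 1.0630.
⟨V⟩ = 0.12519.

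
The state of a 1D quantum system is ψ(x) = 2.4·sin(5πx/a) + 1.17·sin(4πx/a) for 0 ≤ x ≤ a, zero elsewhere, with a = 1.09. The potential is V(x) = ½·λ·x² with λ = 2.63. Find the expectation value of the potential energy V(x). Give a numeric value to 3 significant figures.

⟨V⟩ = ∫ V(x)·|ψ|² dx / ∫|ψ|² dx.
On 0 ≤ x ≤ a (j ≠ l): ∫sin²(jπx/a) dx = a/2, ∫sin(jπx/a)·sin(lπx/a) dx = 0; diagonal moments ∫x·sin²(jπx/a) dx = a²/4, ∫x²·sin²(jπx/a) dx = a³·(1/6 − 1/(4j²π²)); cross terms ∫x·sin(jπx/a)·sin(lπx/a) dx = 0 for j + l even and −4jla²/(π²(j² − l²)²) for j + l odd, ∫x²·sin(jπx/a)·sin(lπx/a) dx = (−1)^(j+l)·4jla³/(π²(j² − l²)²); higher powers the same way via product-to-sum and parts.
State is unnormalized: ∫|ψ|² dx = 3.8853, and ∫ψ*·V(x)·ψ dx = 1.0527, so ⟨V⟩ = 1.0527 / 3.8853.
⟨V⟩ = 0.27095.

0.271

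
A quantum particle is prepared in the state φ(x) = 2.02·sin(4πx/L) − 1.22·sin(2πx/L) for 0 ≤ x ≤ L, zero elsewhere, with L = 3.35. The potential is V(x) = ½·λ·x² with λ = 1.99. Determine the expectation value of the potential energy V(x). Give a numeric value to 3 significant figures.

3.21

⟨V⟩ = ∫ V(x)·|φ|² dx / ∫|φ|² dx.
On 0 ≤ x ≤ L (j ≠ l): ∫sin²(jπx/L) dx = L/2, ∫sin(jπx/L)·sin(lπx/L) dx = 0; diagonal moments ∫x·sin²(jπx/L) dx = L²/4, ∫x²·sin²(jπx/L) dx = L³·(1/6 − 1/(4j²π²)); cross terms ∫x·sin(jπx/L)·sin(lπx/L) dx = 0 for j + l even and −4jlL²/(π²(j² − l²)²) for j + l odd, ∫x²·sin(jπx/L)·sin(lπx/L) dx = (−1)^(j+l)·4jlL³/(π²(j² − l²)²); higher powers the same way via product-to-sum and parts.
State is unnormalized: ∫|φ|² dx = 9.3277, and ∫φ*·V(x)·φ dx = 29.974, so ⟨V⟩ = 29.974 / 9.3277.
⟨V⟩ = 3.2134.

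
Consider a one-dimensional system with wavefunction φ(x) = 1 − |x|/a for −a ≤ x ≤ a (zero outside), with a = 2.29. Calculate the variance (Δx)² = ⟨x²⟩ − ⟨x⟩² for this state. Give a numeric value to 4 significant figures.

0.5244

Compute ⟨x⟩ and ⟨x²⟩ separately, then (Δx)² = ⟨x²⟩ − ⟨x⟩².
φ is even, so ∫ over [−a, a] = 2∫₀ᵃ with φ = 1 − x/a there: ∫₀ᵃ (1 − x/a)² dx = a/3, ∫₀ᵃ x²(1 − x/a)² dx = a³/30, ∫₀ᵃ x⁴(1 − x/a)² dx = a⁵/105.
Normalization: ∫|φ|² dx = 1.5267.
⟨x⟩ = 0.0000 and ⟨x²⟩ = 0.52441.
(Δx)² = 0.52441 − (0.0000)² = 0.52441.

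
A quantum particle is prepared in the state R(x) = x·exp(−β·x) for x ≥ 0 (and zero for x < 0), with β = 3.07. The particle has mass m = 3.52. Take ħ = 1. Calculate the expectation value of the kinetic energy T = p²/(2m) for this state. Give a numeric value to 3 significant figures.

T = −(ħ²/2m) d²/dx², so ⟨T⟩ = −(ħ²/2m) ∫ R*·R'' dx / ∫|R|² dx; with m = 3.52.
Differentiate x·exp(−β·x) with the product rule; every integrand then reduces to terms xʲ·e^(−2βx) on [0, ∞), with ∫₀^∞ xʲ·e^(−2βx) dx = j!/(2β)^(j+1).
State is unnormalized: ∫|R|² dx = 0.0086402, and ∫R*·(−ħ²/2m · R'') dx = 0.011567, so ⟨T⟩ = 0.011567 / 0.0086402.
⟨T⟩ = 1.3388.

1.34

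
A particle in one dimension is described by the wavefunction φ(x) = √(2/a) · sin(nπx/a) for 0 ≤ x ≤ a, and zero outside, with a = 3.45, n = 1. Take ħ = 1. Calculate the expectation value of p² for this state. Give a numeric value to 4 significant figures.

p² φ = −ħ² d²φ/dx²; ⟨p²⟩ = −ħ² ∫ φ*·φ'' dx.
d/dx sin(nπx/a) = (nπ/a)·cos(nπx/a) and d²/dx² sin(nπx/a) = −(nπ/a)²·sin(nπx/a); on 0 ≤ x ≤ a, ∫sin²(nπx/a) dx = a/2 and ∫sin(nπx/a)·cos(nπx/a) dx = 0.
⟨p²⟩ = 0.82920.

0.8292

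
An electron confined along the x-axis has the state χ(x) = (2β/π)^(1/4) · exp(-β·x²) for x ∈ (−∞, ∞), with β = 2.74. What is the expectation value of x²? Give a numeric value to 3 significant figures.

⟨x²⟩ = ∫ x²·|χ|² dx (integrals over the domain).
Gaussian moments: ∫x^(2j)·e^(−2βx²) dx = (2j−1)!!/(4β)^j · √(π/(2β)), odd powers integrate to 0; here √(π/(2β)) = 0.75715.
⟨x²⟩ = 0.091241.

0.0912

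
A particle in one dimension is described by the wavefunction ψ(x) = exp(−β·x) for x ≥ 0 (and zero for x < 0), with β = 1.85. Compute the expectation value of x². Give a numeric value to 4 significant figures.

0.1461

⟨x²⟩ = ∫ x²·|ψ|² dx / ∫|ψ|² dx (integrals over the domain).
Every integrand reduces to terms xʲ·e^(−2βx) on [0, ∞); use ∫₀^∞ xʲ·e^(−2βx) dx = j!/(2β)^(j+1).
State is unnormalized: ∫|ψ|² dx = 0.27027, and ∫ψ*·x²·ψ dx = 0.039484, so ⟨x²⟩ = 0.039484 / 0.27027.
⟨x²⟩ = 0.14609.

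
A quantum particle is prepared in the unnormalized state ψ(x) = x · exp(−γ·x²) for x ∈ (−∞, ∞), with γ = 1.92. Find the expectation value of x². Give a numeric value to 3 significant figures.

⟨x²⟩ = ∫ x²·|ψ|² dx / ∫|ψ|² dx (integrals over the domain).
Expand each integrand as polynomial × e^(−2γx²) and use ∫x^(2j)·e^(−2γx²) dx = (2j−1)!!/(4γ)^j · √(π/(2γ)), odd powers → 0; here √(π/(2γ)) = 0.90450.
State is unnormalized: ∫|ψ|² dx = 0.11777, and ∫ψ*·x²·ψ dx = 0.046005, so ⟨x²⟩ = 0.046005 / 0.11777.
⟨x²⟩ = 0.39063.

0.391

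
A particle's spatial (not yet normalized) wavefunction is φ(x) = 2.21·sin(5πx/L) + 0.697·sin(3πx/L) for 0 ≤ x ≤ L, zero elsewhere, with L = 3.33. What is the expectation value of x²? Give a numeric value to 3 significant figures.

⟨x²⟩ = ∫ x²·|φ|² dx / ∫|φ|² dx (integrals over the domain).
On 0 ≤ x ≤ L (j ≠ l): ∫sin²(jπx/L) dx = L/2, ∫sin(jπx/L)·sin(lπx/L) dx = 0; diagonal moments ∫x·sin²(jπx/L) dx = L²/4, ∫x²·sin²(jπx/L) dx = L³·(1/6 − 1/(4j²π²)); cross terms ∫x·sin(jπx/L)·sin(lπx/L) dx = 0 for j + l even and −4jlL²/(π²(j² − l²)²) for j + l odd, ∫x²·sin(jπx/L)·sin(lπx/L) dx = (−1)^(j+l)·4jlL³/(π²(j² − l²)²); higher powers the same way via product-to-sum and parts.
State is unnormalized: ∫|φ|² dx = 8.9409, and ∫φ*·x²·φ dx = 35.516, so ⟨x²⟩ = 35.516 / 8.9409.
⟨x²⟩ = 3.9724.

3.97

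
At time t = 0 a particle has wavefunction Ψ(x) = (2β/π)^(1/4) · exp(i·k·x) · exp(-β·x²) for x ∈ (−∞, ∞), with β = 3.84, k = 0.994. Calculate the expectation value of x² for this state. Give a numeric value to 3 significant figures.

0.0651

⟨x²⟩ = ∫ x²·|Ψ|² dx (integrals over the domain).
Gaussian moments: ∫x^(2j)·e^(−2βx²) dx = (2j−1)!!/(4β)^j · √(π/(2β)), odd powers integrate to 0; here √(π/(2β)) = 0.63958.
⟨x²⟩ = 0.065104.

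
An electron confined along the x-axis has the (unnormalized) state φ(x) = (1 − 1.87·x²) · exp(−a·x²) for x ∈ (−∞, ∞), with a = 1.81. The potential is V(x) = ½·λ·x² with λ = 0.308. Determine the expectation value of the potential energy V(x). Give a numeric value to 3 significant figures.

0.0140

⟨V⟩ = ∫ V(x)·|φ|² dx / ∫|φ|² dx.
Expand each integrand as polynomial × e^(−2ax²) and use ∫x^(2j)·e^(−2ax²) dx = (2j−1)!!/(4a)^j · √(π/(2a)), odd powers → 0; here √(π/(2a)) = 0.93158.
State is unnormalized: ∫|φ|² dx = 0.63679, and ∫φ*·V(x)·φ dx = 0.0089360, so ⟨V⟩ = 0.0089360 / 0.63679.
⟨V⟩ = 0.014033.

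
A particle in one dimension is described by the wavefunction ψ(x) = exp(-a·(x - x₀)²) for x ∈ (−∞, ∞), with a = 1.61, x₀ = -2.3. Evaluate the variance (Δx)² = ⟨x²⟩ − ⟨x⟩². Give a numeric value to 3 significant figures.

0.155

Compute ⟨x⟩ and ⟨x²⟩ separately, then (Δx)² = ⟨x²⟩ − ⟨x⟩².
Gaussian moments (u = x − x₀): ∫u^(2j)·e^(−2au²) du = (2j−1)!!/(4a)^j · √(π/(2a)), odd powers integrate to 0; here √(π/(2a)) = 0.98775.
Normalization: ∫|ψ|² dx = 0.98775.
⟨x⟩ = -2.3000 and ⟨x²⟩ = 5.4453.
(Δx)² = 5.4453 − (-2.3000)² = 0.15528.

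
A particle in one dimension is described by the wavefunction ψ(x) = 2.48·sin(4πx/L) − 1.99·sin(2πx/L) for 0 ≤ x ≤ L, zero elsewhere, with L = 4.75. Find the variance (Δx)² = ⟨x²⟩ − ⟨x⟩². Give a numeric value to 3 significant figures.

0.733

Compute ⟨x⟩ and ⟨x²⟩ separately, then (Δx)² = ⟨x²⟩ − ⟨x⟩².
On 0 ≤ x ≤ L (j ≠ l): ∫sin²(jπx/L) dx = L/2, ∫sin(jπx/L)·sin(lπx/L) dx = 0; diagonal moments ∫x·sin²(jπx/L) dx = L²/4, ∫x²·sin²(jπx/L) dx = L³·(1/6 − 1/(4j²π²)); cross terms ∫x·sin(jπx/L)·sin(lπx/L) dx = 0 for j + l even and −4jlL²/(π²(j² − l²)²) for j + l odd, ∫x²·sin(jπx/L)·sin(lπx/L) dx = (−1)^(j+l)·4jlL³/(π²(j² − l²)²); higher powers the same way via product-to-sum and parts.
Normalization: ∫|ψ|² dx = 24.012.
⟨x⟩ = 2.3750 and ⟨x²⟩ = 6.3736.
(Δx)² = 6.3736 − (2.3750)² = 0.73293.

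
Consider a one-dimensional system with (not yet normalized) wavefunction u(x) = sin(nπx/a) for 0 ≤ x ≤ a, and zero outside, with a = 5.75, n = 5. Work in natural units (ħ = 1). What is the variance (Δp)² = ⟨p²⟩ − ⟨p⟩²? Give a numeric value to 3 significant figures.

Compute ⟨p⟩ and ⟨p²⟩ separately; (Δp)² = ⟨p²⟩ − ⟨p⟩².
d/dx sin(nπx/a) = (nπ/a)·cos(nπx/a) and d²/dx² sin(nπx/a) = −(nπ/a)²·sin(nπx/a); on 0 ≤ x ≤ a, ∫sin²(nπx/a) dx = a/2 and ∫sin(nπx/a)·cos(nπx/a) dx = 0.
Normalization: ∫|u|² dx = 2.8750.
⟨p⟩ = 0.0000 and ⟨p²⟩ = 7.4628.
(Δp)² = 7.4628 − (0.0000)² = 7.4628.

7.46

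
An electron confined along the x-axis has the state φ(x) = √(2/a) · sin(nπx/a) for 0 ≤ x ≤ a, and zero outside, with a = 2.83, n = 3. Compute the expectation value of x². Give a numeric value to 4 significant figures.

⟨x²⟩ = ∫ x²·|φ|² dx (integrals over the domain).
With sin²θ = (1 − cos2θ)/2 on 0 ≤ x ≤ a: ∫sin²(nπx/a) dx = a/2, ∫x·sin²(nπx/a) dx = a²/4, ∫x²·sin²(nπx/a) dx = a³·(1/6 − 1/(4n²π²)); higher powers xᵏ the same way, integrating xᵏ·cos(2nπx/a) by parts.
⟨x²⟩ = 2.6246.

2.625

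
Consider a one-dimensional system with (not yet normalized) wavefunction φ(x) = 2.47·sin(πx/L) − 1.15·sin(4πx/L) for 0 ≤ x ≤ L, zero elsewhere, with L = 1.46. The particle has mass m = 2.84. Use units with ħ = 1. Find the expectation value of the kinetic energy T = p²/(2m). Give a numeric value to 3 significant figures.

2.99

T = −(ħ²/2m) d²/dx², so ⟨T⟩ = −(ħ²/2m) ∫ φ*·φ'' dx / ∫|φ|² dx; with m = 2.84.
d²/dx² sin(jπx/L) = −(jπ/L)²·sin(jπx/L); on 0 ≤ x ≤ L, ∫sin²(jπx/L) dx = L/2 and ∫sin(jπx/L)·sin(lπx/L) dx = 0 for j ≠ l, so only diagonal terms survive in ∫|φ|² and ∫φ·φ″; ∫φ·φ′ dx = [φ²/2] between the walls = 0.
State is unnormalized: ∫|φ|² dx = 5.4191, and ∫φ*·(−ħ²/2m · φ'') dx = 16.222, so ⟨T⟩ = 16.222 / 5.4191.
⟨T⟩ = 2.9935.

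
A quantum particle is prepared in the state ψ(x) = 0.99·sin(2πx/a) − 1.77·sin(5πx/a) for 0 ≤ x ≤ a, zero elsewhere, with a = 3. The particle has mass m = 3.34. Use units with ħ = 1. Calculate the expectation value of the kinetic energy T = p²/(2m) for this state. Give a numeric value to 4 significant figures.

3.283

T = −(ħ²/2m) d²/dx², so ⟨T⟩ = −(ħ²/2m) ∫ ψ*·ψ'' dx / ∫|ψ|² dx; with m = 3.34.
d²/dx² sin(jπx/a) = −(jπ/a)²·sin(jπx/a); on 0 ≤ x ≤ a, ∫sin²(jπx/a) dx = a/2 and ∫sin(jπx/a)·sin(lπx/a) dx = 0 for j ≠ l, so only diagonal terms survive in ∫|ψ|² and ∫ψ·ψ″; ∫ψ·ψ′ dx = [ψ²/2] between the walls = 0.
State is unnormalized: ∫|ψ|² dx = 6.1695, and ∫ψ*·(−ħ²/2m · ψ'') dx = 20.252, so ⟨T⟩ = 20.252 / 6.1695.
⟨T⟩ = 3.2826.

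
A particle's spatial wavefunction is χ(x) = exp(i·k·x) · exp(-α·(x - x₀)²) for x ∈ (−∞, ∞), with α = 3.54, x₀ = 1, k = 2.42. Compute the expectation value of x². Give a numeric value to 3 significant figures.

1.07

⟨x²⟩ = ∫ x²·|χ|² dx / ∫|χ|² dx (integrals over the domain).
Gaussian moments (u = x − x₀): ∫u^(2j)·e^(−2αu²) du = (2j−1)!!/(4α)^j · √(π/(2α)), odd powers integrate to 0; here √(π/(2α)) = 0.66613.
State is unnormalized: ∫|χ|² dx = 0.66613, and ∫χ*·x²·χ dx = 0.71317, so ⟨x²⟩ = 0.71317 / 0.66613.
⟨x²⟩ = 1.0706.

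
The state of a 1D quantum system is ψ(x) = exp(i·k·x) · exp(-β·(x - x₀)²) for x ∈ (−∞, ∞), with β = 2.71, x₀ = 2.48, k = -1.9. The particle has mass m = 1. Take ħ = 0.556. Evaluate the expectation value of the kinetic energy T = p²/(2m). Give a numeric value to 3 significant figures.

T = −(ħ²/2m) d²/dx², so ⟨T⟩ = −(ħ²/2m) ∫ ψ*·ψ'' dx / ∫|ψ|² dx; with m = 1.
Gaussian moments (u = x − x₀): ∫u^(2j)·e^(−2βu²) du = (2j−1)!!/(4β)^j · √(π/(2β)), odd powers integrate to 0; here √(π/(2β)) = 0.76133. Derivatives: ψ′ = (ik − 2βu)·ψ, ψ″ = ((ik − 2βu)² − 2β)·ψ; the odd-in-u pieces drop out.
State is unnormalized: ∫|ψ|² dx = 0.76133, and ∫ψ*·(−ħ²/2m · ψ'') dx = 0.74372, so ⟨T⟩ = 0.74372 / 0.76133.
⟨T⟩ = 0.97687.

0.977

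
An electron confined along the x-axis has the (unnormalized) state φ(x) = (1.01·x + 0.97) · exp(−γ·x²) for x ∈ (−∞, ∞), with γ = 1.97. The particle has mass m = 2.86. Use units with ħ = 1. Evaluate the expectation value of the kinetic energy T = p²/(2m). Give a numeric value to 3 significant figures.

T = −(ħ²/2m) d²/dx², so ⟨T⟩ = −(ħ²/2m) ∫ φ*·φ'' dx / ∫|φ|² dx; with m = 2.86.
Expand each integrand as polynomial × e^(−2γx²) and use ∫x^(2j)·e^(−2γx²) dx = (2j−1)!!/(4γ)^j · √(π/(2γ)), odd powers → 0; here √(π/(2γ)) = 0.89295. Differentiate with the product rule, d/dx e^(−γx²) = −2γx·e^(−γx²).
State is unnormalized: ∫|φ|² dx = 0.95577, and ∫φ*·(−ħ²/2m · φ'') dx = 0.40880, so ⟨T⟩ = 0.40880 / 0.95577.
⟨T⟩ = 0.42771.

0.428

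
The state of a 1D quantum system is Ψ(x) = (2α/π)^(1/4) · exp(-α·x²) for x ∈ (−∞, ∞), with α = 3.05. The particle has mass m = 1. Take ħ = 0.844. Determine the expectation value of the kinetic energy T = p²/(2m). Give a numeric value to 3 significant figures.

1.09

T = −(ħ²/2m) d²/dx², so ⟨T⟩ = −(ħ²/2m) ∫ Ψ*·Ψ'' dx; with m = 1.
Gaussian moments: ∫x^(2j)·e^(−2αx²) dx = (2j−1)!!/(4α)^j · √(π/(2α)), odd powers integrate to 0; here √(π/(2α)) = 0.71765. Derivatives: d/dx e^(−αx²) = −2αx·e^(−αx²), d²/dx² e^(−αx²) = (4α²x² − 2α)·e^(−αx²).
⟨T⟩ = 1.0863.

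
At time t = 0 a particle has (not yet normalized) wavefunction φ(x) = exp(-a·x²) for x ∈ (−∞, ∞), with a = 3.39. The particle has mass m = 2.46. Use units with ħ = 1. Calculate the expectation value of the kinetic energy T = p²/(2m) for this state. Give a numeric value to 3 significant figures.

T = −(ħ²/2m) d²/dx², so ⟨T⟩ = −(ħ²/2m) ∫ φ*·φ'' dx / ∫|φ|² dx; with m = 2.46.
Gaussian moments: ∫x^(2j)·e^(−2ax²) dx = (2j−1)!!/(4a)^j · √(π/(2a)), odd powers integrate to 0; here √(π/(2a)) = 0.68071. Derivatives: d/dx e^(−ax²) = −2ax·e^(−ax²), d²/dx² e^(−ax²) = (4a²x² − 2a)·e^(−ax²).
State is unnormalized: ∫|φ|² dx = 0.68071, and ∫φ*·(−ħ²/2m · φ'') dx = 0.46902, so ⟨T⟩ = 0.46902 / 0.68071.
⟨T⟩ = 0.68902.

0.689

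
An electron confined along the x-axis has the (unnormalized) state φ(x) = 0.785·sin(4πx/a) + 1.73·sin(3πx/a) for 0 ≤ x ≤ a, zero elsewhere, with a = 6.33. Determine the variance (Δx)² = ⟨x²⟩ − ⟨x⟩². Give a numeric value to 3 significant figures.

2.24

Compute ⟨x⟩ and ⟨x²⟩ separately, then (Δx)² = ⟨x²⟩ − ⟨x⟩².
On 0 ≤ x ≤ a (j ≠ l): ∫sin²(jπx/a) dx = a/2, ∫sin(jπx/a)·sin(lπx/a) dx = 0; diagonal moments ∫x·sin²(jπx/a) dx = a²/4, ∫x²·sin²(jπx/a) dx = a³·(1/6 − 1/(4j²π²)); cross terms ∫x·sin(jπx/a)·sin(lπx/a) dx = 0 for j + l even and −4jla²/(π²(j² − l²)²) for j + l odd, ∫x²·sin(jπx/a)·sin(lπx/a) dx = (−1)^(j+l)·4jla³/(π²(j² − l²)²); higher powers the same way via product-to-sum and parts.
Normalization: ∫|φ|² dx = 11.423.
⟨x⟩ = 2.2194 and ⟨x²⟩ = 7.1617.
(Δx)² = 7.1617 − (2.2194)² = 2.2362.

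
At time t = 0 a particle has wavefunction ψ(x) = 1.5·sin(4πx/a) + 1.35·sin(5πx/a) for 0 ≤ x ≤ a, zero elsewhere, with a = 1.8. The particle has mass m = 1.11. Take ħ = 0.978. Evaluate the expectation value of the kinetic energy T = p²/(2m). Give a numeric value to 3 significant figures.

T = −(ħ²/2m) d²/dx², so ⟨T⟩ = −(ħ²/2m) ∫ ψ*·ψ'' dx / ∫|ψ|² dx; with m = 1.11.
d²/dx² sin(jπx/a) = −(jπ/a)²·sin(jπx/a); on 0 ≤ x ≤ a, ∫sin²(jπx/a) dx = a/2 and ∫sin(jπx/a)·sin(lπx/a) dx = 0 for j ≠ l, so only diagonal terms survive in ∫|ψ|² and ∫ψ·ψ″; ∫ψ·ψ′ dx = [ψ²/2] between the walls = 0.
State is unnormalized: ∫|ψ|² dx = 3.6653, and ∫ψ*·(−ħ²/2m · ψ'') dx = 96.341, so ⟨T⟩ = 96.341 / 3.6653.
⟨T⟩ = 26.285.

26.3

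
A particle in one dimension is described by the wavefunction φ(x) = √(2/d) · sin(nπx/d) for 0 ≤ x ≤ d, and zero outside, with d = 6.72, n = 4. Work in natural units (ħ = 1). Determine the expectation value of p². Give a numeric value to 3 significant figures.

p² φ = −ħ² d²φ/dx²; ⟨p²⟩ = −ħ² ∫ φ*·φ'' dx.
d/dx sin(nπx/d) = (nπ/d)·cos(nπx/d) and d²/dx² sin(nπx/d) = −(nπ/d)²·sin(nπx/d); on 0 ≤ x ≤ d, ∫sin²(nπx/d) dx = d/2 and ∫sin(nπx/d)·cos(nπx/d) dx = 0.
⟨p²⟩ = 3.4969.

3.50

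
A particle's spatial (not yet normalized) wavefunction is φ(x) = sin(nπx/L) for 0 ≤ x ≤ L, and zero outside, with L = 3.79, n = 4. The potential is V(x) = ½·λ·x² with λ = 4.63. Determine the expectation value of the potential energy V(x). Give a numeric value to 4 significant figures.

⟨V⟩ = ∫ V(x)·|φ|² dx / ∫|φ|² dx.
With sin²θ = (1 − cos2θ)/2 on 0 ≤ x ≤ L: ∫sin²(nπx/L) dx = L/2, ∫x·sin²(nπx/L) dx = L²/4, ∫x²·sin²(nπx/L) dx = L³·(1/6 − 1/(4n²π²)); higher powers xᵏ the same way, integrating xᵏ·cos(2nπx/L) by parts.
State is unnormalized: ∫|φ|² dx = 1.8950, and ∫φ*·V(x)·φ dx = 20.805, so ⟨V⟩ = 20.805 / 1.8950.
⟨V⟩ = 10.979.

10.98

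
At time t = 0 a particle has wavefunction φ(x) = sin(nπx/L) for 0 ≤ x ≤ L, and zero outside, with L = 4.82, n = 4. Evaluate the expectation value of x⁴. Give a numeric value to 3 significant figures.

⟨x⁴⟩ = ∫ x⁴·|φ|² dx / ∫|φ|² dx (integrals over the domain).
With sin²θ = (1 − cos2θ)/2 on 0 ≤ x ≤ L: ∫sin²(nπx/L) dx = L/2, ∫x·sin²(nπx/L) dx = L²/4, ∫x²·sin²(nπx/L) dx = L³·(1/6 − 1/(4n²π²)); higher powers xᵏ the same way, integrating xᵏ·cos(2nπx/L) by parts.
State is unnormalized: ∫|φ|² dx = 2.4100, and ∫φ*·x⁴·φ dx = 252.00, so ⟨x⁴⟩ = 252.00 / 2.4100.
⟨x⁴⟩ = 104.56.

105.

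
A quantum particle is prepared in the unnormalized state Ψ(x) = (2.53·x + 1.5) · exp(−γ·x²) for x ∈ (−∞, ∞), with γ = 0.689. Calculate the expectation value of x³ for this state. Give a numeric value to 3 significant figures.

0.656

⟨x³⟩ = ∫ x³·|Ψ|² dx / ∫|Ψ|² dx (integrals over the domain).
Expand each integrand as polynomial × e^(−2γx²) and use ∫x^(2j)·e^(−2γx²) dx = (2j−1)!!/(4γ)^j · √(π/(2γ)), odd powers → 0; here √(π/(2γ)) = 1.5099.
State is unnormalized: ∫|Ψ|² dx = 6.9041, and ∫Ψ*·x³·Ψ dx = 4.5264, so ⟨x³⟩ = 4.5264 / 6.9041.
⟨x³⟩ = 0.65561.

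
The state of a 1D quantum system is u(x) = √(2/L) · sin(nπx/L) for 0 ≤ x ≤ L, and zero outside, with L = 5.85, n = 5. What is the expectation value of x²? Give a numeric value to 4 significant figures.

⟨x²⟩ = ∫ x²·|u|² dx (integrals over the domain).
With sin²θ = (1 − cos2θ)/2 on 0 ≤ x ≤ L: ∫sin²(nπx/L) dx = L/2, ∫x·sin²(nπx/L) dx = L²/4, ∫x²·sin²(nπx/L) dx = L³·(1/6 − 1/(4n²π²)); higher powers xᵏ the same way, integrating xᵏ·cos(2nπx/L) by parts.
⟨x²⟩ = 11.338.

11.34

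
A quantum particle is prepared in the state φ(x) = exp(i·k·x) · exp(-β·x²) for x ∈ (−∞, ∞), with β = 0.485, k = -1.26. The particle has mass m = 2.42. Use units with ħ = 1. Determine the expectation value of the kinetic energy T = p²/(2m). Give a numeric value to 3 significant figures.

T = −(ħ²/2m) d²/dx², so ⟨T⟩ = −(ħ²/2m) ∫ φ*·φ'' dx / ∫|φ|² dx; with m = 2.42.
Gaussian moments: ∫x^(2j)·e^(−2βx²) dx = (2j−1)!!/(4β)^j · √(π/(2β)), odd powers integrate to 0; here √(π/(2β)) = 1.7997. Derivatives: φ′ = (ik − 2βx)·φ, φ″ = ((ik − 2βx)² − 2β)·φ; the odd-in-x pieces drop out.
State is unnormalized: ∫|φ|² dx = 1.7997, and ∫φ*·(−ħ²/2m · φ'') dx = 0.77065, so ⟨T⟩ = 0.77065 / 1.7997.
⟨T⟩ = 0.42822.

0.428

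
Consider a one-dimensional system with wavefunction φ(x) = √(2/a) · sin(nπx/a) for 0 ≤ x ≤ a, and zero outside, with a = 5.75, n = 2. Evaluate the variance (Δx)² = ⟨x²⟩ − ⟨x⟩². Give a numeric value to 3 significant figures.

Compute ⟨x⟩ and ⟨x²⟩ separately, then (Δx)² = ⟨x²⟩ − ⟨x⟩².
With sin²θ = (1 − cos2θ)/2 on 0 ≤ x ≤ a: ∫sin²(nπx/a) dx = a/2, ∫x·sin²(nπx/a) dx = a²/4, ∫x²·sin²(nπx/a) dx = a³·(1/6 − 1/(4n²π²)); higher powers xᵏ the same way, integrating xᵏ·cos(2nπx/a) by parts.
⟨x⟩ = 2.8750 and ⟨x²⟩ = 10.602.
(Δx)² = 10.602 − (2.8750)² = 2.3365.

2.34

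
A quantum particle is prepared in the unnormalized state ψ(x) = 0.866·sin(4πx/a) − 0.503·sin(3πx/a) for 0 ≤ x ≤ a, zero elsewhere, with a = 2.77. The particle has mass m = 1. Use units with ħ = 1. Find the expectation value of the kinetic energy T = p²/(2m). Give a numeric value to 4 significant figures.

T = −(ħ²/2m) d²/dx², so ⟨T⟩ = −(ħ²/2m) ∫ ψ*·ψ'' dx / ∫|ψ|² dx; with m = 1.
d²/dx² sin(jπx/a) = −(jπ/a)²·sin(jπx/a); on 0 ≤ x ≤ a, ∫sin²(jπx/a) dx = a/2 and ∫sin(jπx/a)·sin(lπx/a) dx = 0 for j ≠ l, so only diagonal terms survive in ∫|ψ|² and ∫ψ·ψ″; ∫ψ·ψ′ dx = [ψ²/2] between the walls = 0.
State is unnormalized: ∫|ψ|² dx = 1.3891, and ∫ψ*·(−ħ²/2m · ψ'') dx = 12.717, so ⟨T⟩ = 12.717 / 1.3891.
⟨T⟩ = 9.1547.

9.155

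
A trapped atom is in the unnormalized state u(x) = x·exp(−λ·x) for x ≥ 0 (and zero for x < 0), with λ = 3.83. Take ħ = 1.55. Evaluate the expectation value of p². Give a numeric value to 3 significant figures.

35.2

p² u = −ħ² d²u/dx²; ⟨p²⟩ = −ħ² ∫ u*·u'' dx / ∫|u|² dx.
Differentiate x·exp(−λ·x) with the product rule; every integrand then reduces to terms xʲ·e^(−2λx) on [0, ∞), with ∫₀^∞ xʲ·e^(−2λx) dx = j!/(2λ)^(j+1).
State is unnormalized: ∫|u|² dx = 0.0044498, and ∫u*·(−ħ² u'') dx = 0.15682, so ⟨p²⟩ = 0.15682 / 0.0044498.
⟨p²⟩ = 35.242.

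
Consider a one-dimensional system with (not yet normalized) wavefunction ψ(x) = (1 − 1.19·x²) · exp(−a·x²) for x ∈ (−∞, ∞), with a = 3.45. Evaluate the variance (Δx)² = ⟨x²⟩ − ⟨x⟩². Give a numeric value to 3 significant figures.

0.0507

Compute ⟨x⟩ and ⟨x²⟩ separately, then (Δx)² = ⟨x²⟩ − ⟨x⟩².
Expand each integrand as polynomial × e^(−2ax²) and use ∫x^(2j)·e^(−2ax²) dx = (2j−1)!!/(4a)^j · √(π/(2a)), odd powers → 0; here √(π/(2a)) = 0.67476.
Normalization: ∫|ψ|² dx = 0.57344.
⟨x⟩ = 0.0000 and ⟨x²⟩ = 0.050661.
(Δx)² = 0.050661 − (0.0000)² = 0.050661.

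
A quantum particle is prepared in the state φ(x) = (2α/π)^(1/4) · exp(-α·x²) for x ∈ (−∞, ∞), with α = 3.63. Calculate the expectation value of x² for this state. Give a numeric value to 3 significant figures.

0.0689

⟨x²⟩ = ∫ x²·|φ|² dx (integrals over the domain).
Gaussian moments: ∫x^(2j)·e^(−2αx²) dx = (2j−1)!!/(4α)^j · √(π/(2α)), odd powers integrate to 0; here √(π/(2α)) = 0.65782.
⟨x²⟩ = 0.068871.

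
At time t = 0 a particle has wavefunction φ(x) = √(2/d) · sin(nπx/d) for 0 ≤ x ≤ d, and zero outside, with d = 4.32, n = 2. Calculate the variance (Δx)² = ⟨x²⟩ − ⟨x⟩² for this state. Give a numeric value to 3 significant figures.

Compute ⟨x⟩ and ⟨x²⟩ separately, then (Δx)² = ⟨x²⟩ − ⟨x⟩².
With sin²θ = (1 − cos2θ)/2 on 0 ≤ x ≤ d: ∫sin²(nπx/d) dx = d/2, ∫x·sin²(nπx/d) dx = d²/4, ∫x²·sin²(nπx/d) dx = d³·(1/6 − 1/(4n²π²)); higher powers xᵏ the same way, integrating xᵏ·cos(2nπx/d) by parts.
⟨x⟩ = 2.1600 and ⟨x²⟩ = 5.9844.
(Δx)² = 5.9844 − (2.1600)² = 1.3188.

1.32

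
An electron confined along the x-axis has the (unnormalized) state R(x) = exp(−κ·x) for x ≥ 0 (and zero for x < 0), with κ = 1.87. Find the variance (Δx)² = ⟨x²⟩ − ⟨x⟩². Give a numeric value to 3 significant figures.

Compute ⟨x⟩ and ⟨x²⟩ separately, then (Δx)² = ⟨x²⟩ − ⟨x⟩².
Every integrand reduces to terms xʲ·e^(−2κx) on [0, ∞); use ∫₀^∞ xʲ·e^(−2κx) dx = j!/(2κ)^(j+1).
Normalization: ∫|R|² dx = 0.26738.
⟨x⟩ = 0.26738 and ⟨x²⟩ = 0.14298.
(Δx)² = 0.14298 − (0.26738)² = 0.071492.

0.0715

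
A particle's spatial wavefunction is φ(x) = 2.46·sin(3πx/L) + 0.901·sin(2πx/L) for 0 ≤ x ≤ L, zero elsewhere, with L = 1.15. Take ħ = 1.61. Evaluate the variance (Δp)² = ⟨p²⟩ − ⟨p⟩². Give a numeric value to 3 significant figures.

163.

Compute ⟨p⟩ and ⟨p²⟩ separately; (Δp)² = ⟨p²⟩ − ⟨p⟩².
d²/dx² sin(jπx/L) = −(jπ/L)²·sin(jπx/L); on 0 ≤ x ≤ L, ∫sin²(jπx/L) dx = L/2 and ∫sin(jπx/L)·sin(lπx/L) dx = 0 for j ≠ l, so only diagonal terms survive in ∫|φ|² and ∫φ·φ″; ∫φ·φ′ dx = [φ²/2] between the walls = 0.
Normalization: ∫|φ|² dx = 3.9465.
⟨p⟩ = 0.0000 and ⟨p²⟩ = 162.66.
(Δp)² = 162.66 − (0.0000)² = 162.66.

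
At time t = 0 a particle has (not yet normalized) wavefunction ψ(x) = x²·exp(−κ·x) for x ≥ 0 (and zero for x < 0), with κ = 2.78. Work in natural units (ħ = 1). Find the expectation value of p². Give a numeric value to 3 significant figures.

p² ψ = −ħ² d²ψ/dx²; ⟨p²⟩ = −ħ² ∫ ψ*·ψ'' dx / ∫|ψ|² dx.
Differentiate x²·exp(−κ·x) with the product rule; every integrand then reduces to terms xʲ·e^(−2κx) on [0, ∞), with ∫₀^∞ xʲ·e^(−2κx) dx = j!/(2κ)^(j+1).
State is unnormalized: ∫|ψ|² dx = 0.0045169, and ∫ψ*·(−ħ² ψ'') dx = 0.011636, so ⟨p²⟩ = 0.011636 / 0.0045169.
⟨p²⟩ = 2.5761.

2.58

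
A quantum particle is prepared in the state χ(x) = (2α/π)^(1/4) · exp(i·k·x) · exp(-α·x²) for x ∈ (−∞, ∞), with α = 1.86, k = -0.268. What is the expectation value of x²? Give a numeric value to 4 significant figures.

⟨x²⟩ = ∫ x²·|χ|² dx (integrals over the domain).
Gaussian moments: ∫x^(2j)·e^(−2αx²) dx = (2j−1)!!/(4α)^j · √(π/(2α)), odd powers integrate to 0; here √(π/(2α)) = 0.91897.
⟨x²⟩ = 0.13441.

0.1344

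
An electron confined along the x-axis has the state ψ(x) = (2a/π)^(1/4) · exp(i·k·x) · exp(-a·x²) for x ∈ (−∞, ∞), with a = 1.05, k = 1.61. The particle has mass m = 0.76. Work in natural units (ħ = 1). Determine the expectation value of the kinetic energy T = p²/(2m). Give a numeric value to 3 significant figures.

T = −(ħ²/2m) d²/dx², so ⟨T⟩ = −(ħ²/2m) ∫ ψ*·ψ'' dx; with m = 0.76.
Gaussian moments: ∫x^(2j)·e^(−2ax²) dx = (2j−1)!!/(4a)^j · √(π/(2a)), odd powers integrate to 0; here √(π/(2a)) = 1.2231. Derivatives: ψ′ = (ik − 2ax)·ψ, ψ″ = ((ik − 2ax)² − 2a)·ψ; the odd-in-x pieces drop out.
⟨T⟩ = 2.3961.

2.40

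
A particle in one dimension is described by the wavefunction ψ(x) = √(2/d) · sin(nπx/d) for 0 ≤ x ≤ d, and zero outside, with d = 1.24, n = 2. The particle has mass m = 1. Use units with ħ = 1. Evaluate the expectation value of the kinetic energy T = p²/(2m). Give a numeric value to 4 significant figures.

T = −(ħ²/2m) d²/dx², so ⟨T⟩ = −(ħ²/2m) ∫ ψ*·ψ'' dx; with m = 1.
d/dx sin(nπx/d) = (nπ/d)·cos(nπx/d) and d²/dx² sin(nπx/d) = −(nπ/d)²·sin(nπx/d); on 0 ≤ x ≤ d, ∫sin²(nπx/d) dx = d/2 and ∫sin(nπx/d)·cos(nπx/d) dx = 0.
⟨T⟩ = 12.838.

12.84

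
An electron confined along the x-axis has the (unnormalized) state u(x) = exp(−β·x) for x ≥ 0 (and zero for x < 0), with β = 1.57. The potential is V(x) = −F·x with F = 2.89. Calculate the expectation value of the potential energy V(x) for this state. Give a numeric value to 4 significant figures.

⟨V⟩ = ∫ V(x)·|u|² dx / ∫|u|² dx.
Every integrand reduces to terms xʲ·e^(−2βx) on [0, ∞); use ∫₀^∞ xʲ·e^(−2βx) dx = j!/(2β)^(j+1).
State is unnormalized: ∫|u|² dx = 0.31847, and ∫u*·V(x)·u dx = -0.29312, so ⟨V⟩ = -0.29312 / 0.31847.
⟨V⟩ = -0.92038.

-0.9204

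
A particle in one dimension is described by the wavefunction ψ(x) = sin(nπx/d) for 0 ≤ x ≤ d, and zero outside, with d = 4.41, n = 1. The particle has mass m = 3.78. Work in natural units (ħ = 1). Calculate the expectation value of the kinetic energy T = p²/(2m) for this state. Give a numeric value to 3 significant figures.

T = −(ħ²/2m) d²/dx², so ⟨T⟩ = −(ħ²/2m) ∫ ψ*·ψ'' dx / ∫|ψ|² dx; with m = 3.78.
d/dx sin(nπx/d) = (nπ/d)·cos(nπx/d) and d²/dx² sin(nπx/d) = −(nπ/d)²·sin(nπx/d); on 0 ≤ x ≤ d, ∫sin²(nπx/d) dx = d/2 and ∫sin(nπx/d)·cos(nπx/d) dx = 0.
State is unnormalized: ∫|ψ|² dx = 2.2050, and ∫ψ*·(−ħ²/2m · ψ'') dx = 0.14802, so ⟨T⟩ = 0.14802 / 2.2050.
⟨T⟩ = 0.067128.

0.0671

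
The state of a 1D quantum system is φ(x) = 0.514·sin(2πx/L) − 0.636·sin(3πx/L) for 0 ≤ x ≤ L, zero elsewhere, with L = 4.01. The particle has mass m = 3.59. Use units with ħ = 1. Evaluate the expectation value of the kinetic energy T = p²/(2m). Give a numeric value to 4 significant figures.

T = −(ħ²/2m) d²/dx², so ⟨T⟩ = −(ħ²/2m) ∫ φ*·φ'' dx / ∫|φ|² dx; with m = 3.59.
d²/dx² sin(jπx/L) = −(jπ/L)²·sin(jπx/L); on 0 ≤ x ≤ L, ∫sin²(jπx/L) dx = L/2 and ∫sin(jπx/L)·sin(lπx/L) dx = 0 for j ≠ l, so only diagonal terms survive in ∫|φ|² and ∫φ·φ″; ∫φ·φ′ dx = [φ²/2] between the walls = 0.
State is unnormalized: ∫|φ|² dx = 1.3407, and ∫φ*·(−ħ²/2m · φ'') dx = 0.80509, so ⟨T⟩ = 0.80509 / 1.3407.
⟨T⟩ = 0.60049.

0.6005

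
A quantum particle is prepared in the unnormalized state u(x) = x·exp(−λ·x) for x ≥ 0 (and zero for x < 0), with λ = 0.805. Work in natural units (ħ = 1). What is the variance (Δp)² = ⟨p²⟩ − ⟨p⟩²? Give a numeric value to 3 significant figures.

Compute ⟨p⟩ and ⟨p²⟩ separately; (Δp)² = ⟨p²⟩ − ⟨p⟩².
Differentiate x·exp(−λ·x) with the product rule; every integrand then reduces to terms xʲ·e^(−2λx) on [0, ∞), with ∫₀^∞ xʲ·e^(−2λx) dx = j!/(2λ)^(j+1).
Normalization: ∫|u|² dx = 0.47924.
⟨p⟩ = 0.0000 and ⟨p²⟩ = 0.64803.
(Δp)² = 0.64803 − (0.0000)² = 0.64803.

0.648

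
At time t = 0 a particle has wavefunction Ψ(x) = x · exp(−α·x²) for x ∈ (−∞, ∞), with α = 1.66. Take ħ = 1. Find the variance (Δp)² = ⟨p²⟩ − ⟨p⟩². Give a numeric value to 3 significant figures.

4.98

Compute ⟨p⟩ and ⟨p²⟩ separately; (Δp)² = ⟨p²⟩ − ⟨p⟩².
Expand each integrand as polynomial × e^(−2αx²) and use ∫x^(2j)·e^(−2αx²) dx = (2j−1)!!/(4α)^j · √(π/(2α)), odd powers → 0; here √(π/(2α)) = 0.97276. Differentiate with the product rule, d/dx e^(−αx²) = −2αx·e^(−αx²).
Normalization: ∫|Ψ|² dx = 0.14650.
⟨p⟩ = 0.0000 and ⟨p²⟩ = 4.9800.
(Δp)² = 4.9800 − (0.0000)² = 4.9800.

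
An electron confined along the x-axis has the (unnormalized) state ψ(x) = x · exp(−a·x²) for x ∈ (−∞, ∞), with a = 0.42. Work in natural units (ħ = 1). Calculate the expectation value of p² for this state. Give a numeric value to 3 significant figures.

p² ψ = −ħ² d²ψ/dx²; ⟨p²⟩ = −ħ² ∫ ψ*·ψ'' dx / ∫|ψ|² dx.
Expand each integrand as polynomial × e^(−2ax²) and use ∫x^(2j)·e^(−2ax²) dx = (2j−1)!!/(4a)^j · √(π/(2a)), odd powers → 0; here √(π/(2a)) = 1.9339. Differentiate with the product rule, d/dx e^(−ax²) = −2ax·e^(−ax²).
State is unnormalized: ∫|ψ|² dx = 1.1511, and ∫ψ*·(−ħ² ψ'') dx = 1.4504, so ⟨p²⟩ = 1.4504 / 1.1511.
⟨p²⟩ = 1.2600.

1.26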